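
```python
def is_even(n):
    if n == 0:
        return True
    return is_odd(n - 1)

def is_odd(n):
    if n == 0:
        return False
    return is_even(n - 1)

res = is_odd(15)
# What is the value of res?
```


is_odd(15)
= is_even(14)
= is_odd(13)
= is_even(12)
= is_odd(11)
= is_even(10)
= is_odd(9)
= is_even(8)
= is_odd(7)
= is_even(6)
= is_odd(5)
= is_even(4)
= is_odd(3)
= is_even(2)
= is_odd(1)
= is_even(0)
n == 0: return True
= True


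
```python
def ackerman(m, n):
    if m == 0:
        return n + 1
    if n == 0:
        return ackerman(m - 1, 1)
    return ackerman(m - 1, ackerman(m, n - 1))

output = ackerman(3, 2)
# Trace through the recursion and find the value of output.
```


ackerman(3, 2)
= ackerman(2, ackerman(3, 1))
First compute ackerman(3, 1) = 13
= ackerman(2, 13)
= 29


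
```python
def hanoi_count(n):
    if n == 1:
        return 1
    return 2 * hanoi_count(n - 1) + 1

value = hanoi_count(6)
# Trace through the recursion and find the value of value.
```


hanoi_count(6)
= 2 * hanoi_count(5) + 1
= 2 * (2 * hanoi_count(4) + 1) + 1
= 2 * (2 * (2 * hanoi_count(3) + 1) + 1) + 1
= 2 * (2 * (2 * (2 * hanoi_count(2) + 1) + 1) + 1) + 1
= 2 * (2 * (2 * (2 * (2 * hanoi_count(1) + 1) + 1) + 1) + 1) + 1
Now compute bottom-up:
hanoi_count(1) = 1
hanoi_count(2) = 2 * 1 + 1 = 3
hanoi_count(3) = 2 * 3 + 1 = 7
hanoi_count(4) = 2 * 7 + 1 = 15
hanoi_count(5) = 2 * 15 + 1 = 31
hanoi_count(6) = 2 * 31 + 1 = 63
= 63


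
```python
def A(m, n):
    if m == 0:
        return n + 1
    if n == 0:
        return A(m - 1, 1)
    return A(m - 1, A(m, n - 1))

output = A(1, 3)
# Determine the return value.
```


A(1, 3)
= A(0, A(1, 2))
First compute A(1, 2) = 4
= A(0, 4)
= 5


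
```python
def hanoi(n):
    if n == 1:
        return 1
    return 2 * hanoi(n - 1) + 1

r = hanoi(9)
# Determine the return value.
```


hanoi(9)
= 2 * hanoi(8) + 1
= 2 * (2 * hanoi(7) + 1) + 1
= 2 * (2 * (2 * hanoi(6) + 1) + 1) + 1
= 2 * (2 * (2 * (2 * hanoi(5) + 1) + 1) + 1) + 1
= 2 * (2 * (2 * (2 * (2 * hanoi(4) + 1) + 1) + 1) + 1) + 1
= 2 * (2 * (2 * (2 * (2 * (2 * hanoi(3) + 1) + 1) + 1) + 1) + 1) + 1
= 2 * (2 * (2 * (2 * (2 * (2 * (2 * hanoi(2) + 1) + 1) + 1) + 1) + 1) + 1) + 1
= 2 * (2 * (2 * (2 * (2 * (2 * (2 * (2 * hanoi(1) + 1) + 1) + 1) + 1) + 1) + 1) + 1) + 1
Now compute bottom-up:
hanoi(1) = 1
hanoi(2) = 2 * 1 + 1 = 3
hanoi(3) = 2 * 3 + 1 = 7
hanoi(4) = 2 * 7 + 1 = 15
hanoi(5) = 2 * 15 + 1 = 31
hanoi(6) = 2 * 31 + 1 = 63
hanoi(7) = 2 * 63 + 1 = 127
hanoi(8) = 2 * 127 + 1 = 255
hanoi(9) = 2 * 255 + 1 = 511
= 511


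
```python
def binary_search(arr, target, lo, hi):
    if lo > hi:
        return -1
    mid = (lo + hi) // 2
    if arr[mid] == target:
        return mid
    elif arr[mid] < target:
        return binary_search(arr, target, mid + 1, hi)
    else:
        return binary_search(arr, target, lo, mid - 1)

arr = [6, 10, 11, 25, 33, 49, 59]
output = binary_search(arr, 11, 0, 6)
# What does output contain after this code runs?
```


binary_search(arr, 11, 0, 6)
lo=0, hi=6, mid=3, arr[mid]=25
25 > 11, search left half
lo=0, hi=2, mid=1, arr[mid]=10
10 < 11, search right half
lo=2, hi=2, mid=2, arr[mid]=11
arr[2] == 11, found at index 2
= 2


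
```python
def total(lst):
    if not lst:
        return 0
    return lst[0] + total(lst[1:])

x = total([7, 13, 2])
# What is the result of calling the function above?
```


total([7, 13, 2])
= 7 + total([13, 2])
= 7 + 13 + total([2])
= 7 + 13 + 2 + total([])
= 7 + 13 + 2 + 0
= 22


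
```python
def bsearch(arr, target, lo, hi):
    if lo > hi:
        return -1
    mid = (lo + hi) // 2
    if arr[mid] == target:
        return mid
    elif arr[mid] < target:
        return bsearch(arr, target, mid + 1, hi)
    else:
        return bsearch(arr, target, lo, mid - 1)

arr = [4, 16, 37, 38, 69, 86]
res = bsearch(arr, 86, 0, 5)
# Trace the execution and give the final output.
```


bsearch(arr, 86, 0, 5)
lo=0, hi=5, mid=2, arr[mid]=37
37 < 86, search right half
lo=3, hi=5, mid=4, arr[mid]=69
69 < 86, search right half
lo=5, hi=5, mid=5, arr[mid]=86
arr[5] == 86, found at index 5
= 5


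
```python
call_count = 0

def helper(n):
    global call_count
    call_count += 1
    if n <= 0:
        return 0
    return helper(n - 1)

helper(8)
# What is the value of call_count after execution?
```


helper(8) calls helper(7) calls ... calls helper(0)
Total calls: 8 + 1 (for base case) = 9


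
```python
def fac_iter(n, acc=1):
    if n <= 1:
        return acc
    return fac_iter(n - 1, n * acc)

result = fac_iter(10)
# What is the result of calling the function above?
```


fac_iter(10, 1)
= fac_iter(9, 10 * 1) = fac_iter(9, 10)
= fac_iter(8, 9 * 10) = fac_iter(8, 90)
= fac_iter(7, 8 * 90) = fac_iter(7, 720)
= fac_iter(6, 7 * 720) = fac_iter(6, 5040)
= fac_iter(5, 6 * 5040) = fac_iter(5, 30240)
= fac_iter(4, 5 * 30240) = fac_iter(4, 151200)
= fac_iter(3, 4 * 151200) = fac_iter(3, 604800)
= fac_iter(2, 3 * 604800) = fac_iter(2, 1814400)
= fac_iter(1, 2 * 1814400) = fac_iter(1, 3628800)
n <= 1, return acc = 3628800


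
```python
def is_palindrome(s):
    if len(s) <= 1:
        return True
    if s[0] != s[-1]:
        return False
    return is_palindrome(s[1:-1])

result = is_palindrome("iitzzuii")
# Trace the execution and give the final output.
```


is_palindrome("iitzzuii")
"iitzzuii": s[0]='i' == s[-1]='i' -> is_palindrome("itzzui")
"itzzui": s[0]='i' == s[-1]='i' -> is_palindrome("tzzu")
"tzzu": s[0]='t' != s[-1]='u' -> False
= False


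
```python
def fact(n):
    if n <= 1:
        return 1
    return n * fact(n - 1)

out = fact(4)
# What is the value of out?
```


fact(4)
= 4 * fact(3)
= 4 * 3 * fact(2)
= 4 * 3 * 2 * fact(1)
= 4 * 3 * 2 * 1
= 24


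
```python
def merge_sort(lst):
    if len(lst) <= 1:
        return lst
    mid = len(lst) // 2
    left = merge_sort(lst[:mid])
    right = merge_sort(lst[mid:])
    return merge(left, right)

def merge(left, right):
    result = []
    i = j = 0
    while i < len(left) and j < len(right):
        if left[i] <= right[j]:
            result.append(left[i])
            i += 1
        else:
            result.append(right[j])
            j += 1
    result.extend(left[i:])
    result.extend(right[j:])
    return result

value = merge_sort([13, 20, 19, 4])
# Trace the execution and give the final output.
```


merge_sort([13, 20, 19, 4])
Split into [13, 20] and [19, 4]
Left sorted: [13, 20]
Right sorted: [4, 19]
Merge [13, 20] and [4, 19]
= [4, 13, 19, 20]


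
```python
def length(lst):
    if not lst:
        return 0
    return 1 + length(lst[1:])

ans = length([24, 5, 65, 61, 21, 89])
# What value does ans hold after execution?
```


length([24, 5, 65, 61, 21, 89])
= 1 + length([5, 65, 61, 21, 89])
= 1 + 1 + length([65, 61, 21, 89])
= 1 + 1 + 1 + length([61, 21, 89])
= 1 + 1 + 1 + 1 + length([21, 89])
= 1 + 1 + 1 + 1 + 1 + length([89])
= 1 + 1 + 1 + 1 + 1 + 1 + length([])
= 1 + 1 + 1 + 1 + 1 + 1 + 0
= 6


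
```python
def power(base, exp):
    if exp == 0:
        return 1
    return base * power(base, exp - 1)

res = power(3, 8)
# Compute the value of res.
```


power(3, 8)
= 3 * power(3, 7)
= 3 * 3 * power(3, 6)
= 3 * 3 * 3 * power(3, 5)
= 3 * 3 * 3 * 3 * power(3, 4)
= 3 * 3 * 3 * 3 * 3 * power(3, 3)
= 3 * 3 * 3 * 3 * 3 * 3 * power(3, 2)
= 3 * 3 * 3 * 3 * 3 * 3 * 3 * power(3, 1)
= 3 * 3 * 3 * 3 * 3 * 3 * 3 * 3 * power(3, 0)
= 3 * 3 * 3 * 3 * 3 * 3 * 3 * 3 * 1
= 6561


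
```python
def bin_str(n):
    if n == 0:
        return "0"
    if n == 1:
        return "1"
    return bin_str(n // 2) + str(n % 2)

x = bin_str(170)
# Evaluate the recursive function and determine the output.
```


bin_str(170)
= bin_str(85) + "0"
= bin_str(42) + "1" + "0"
= bin_str(21) + "0" + "1" + "0"
= bin_str(10) + "1" + "0" + "1" + "0"
= bin_str(5) + "0" + "1" + "0" + "1" + "0"
= bin_str(2) + "1" + "0" + "1" + "0" + "1" + "0"
= bin_str(1) + "0" + "1" + "0" + "1" + "0" + "1" + "0"
= "1" + "0" + "1" + "0" + "1" + "0" + "1" + "0"
= "10101010"


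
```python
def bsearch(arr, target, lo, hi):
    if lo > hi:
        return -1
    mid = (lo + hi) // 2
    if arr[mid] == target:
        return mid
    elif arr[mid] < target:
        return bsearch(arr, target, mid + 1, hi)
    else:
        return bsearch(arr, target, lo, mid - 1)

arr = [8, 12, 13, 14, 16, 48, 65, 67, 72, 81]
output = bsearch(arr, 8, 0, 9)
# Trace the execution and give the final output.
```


bsearch(arr, 8, 0, 9)
lo=0, hi=9, mid=4, arr[mid]=16
16 > 8, search left half
lo=0, hi=3, mid=1, arr[mid]=12
12 > 8, search left half
lo=0, hi=0, mid=0, arr[mid]=8
arr[0] == 8, found at index 0
= 0


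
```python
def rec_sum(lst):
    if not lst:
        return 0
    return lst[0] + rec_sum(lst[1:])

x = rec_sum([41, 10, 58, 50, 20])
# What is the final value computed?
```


rec_sum([41, 10, 58, 50, 20])
= 41 + rec_sum([10, 58, 50, 20])
= 41 + 10 + rec_sum([58, 50, 20])
= 41 + 10 + 58 + rec_sum([50, 20])
= 41 + 10 + 58 + 50 + rec_sum([20])
= 41 + 10 + 58 + 50 + 20 + rec_sum([])
= 41 + 10 + 58 + 50 + 20 + 0
= 179


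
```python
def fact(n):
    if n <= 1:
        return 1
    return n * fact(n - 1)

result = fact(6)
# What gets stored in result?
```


fact(6)
= 6 * fact(5)
= 6 * 5 * fact(4)
= 6 * 5 * 4 * fact(3)
= 6 * 5 * 4 * 3 * fact(2)
= 6 * 5 * 4 * 3 * 2 * fact(1)
= 6 * 5 * 4 * 3 * 2 * 1
= 720


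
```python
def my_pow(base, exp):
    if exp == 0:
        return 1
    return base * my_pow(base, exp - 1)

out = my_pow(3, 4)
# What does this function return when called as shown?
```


my_pow(3, 4)
= 3 * my_pow(3, 3)
= 3 * 3 * my_pow(3, 2)
= 3 * 3 * 3 * my_pow(3, 1)
= 3 * 3 * 3 * 3 * my_pow(3, 0)
= 3 * 3 * 3 * 3 * 1
= 81


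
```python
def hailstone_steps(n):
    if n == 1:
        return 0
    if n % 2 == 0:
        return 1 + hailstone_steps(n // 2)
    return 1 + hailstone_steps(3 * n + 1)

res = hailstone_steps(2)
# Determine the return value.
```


hailstone_steps(2)
2 is even -> hailstone_steps(1)
Reached 1 after 1 steps
= 1


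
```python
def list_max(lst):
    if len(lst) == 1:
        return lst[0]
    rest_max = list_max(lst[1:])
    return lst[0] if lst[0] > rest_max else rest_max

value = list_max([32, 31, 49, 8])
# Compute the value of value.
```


list_max([32, 31, 49, 8])
= compare 32 with list_max([31, 49, 8])
= compare 31 with list_max([49, 8])
= compare 49 with list_max([8])
Base: list_max([8]) = 8
compare 49 with 8: max = 49
compare 31 with 49: max = 49
compare 32 with 49: max = 49
= 49


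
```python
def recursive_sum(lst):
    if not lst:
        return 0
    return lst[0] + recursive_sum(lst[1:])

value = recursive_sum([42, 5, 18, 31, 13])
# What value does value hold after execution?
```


recursive_sum([42, 5, 18, 31, 13])
= 42 + recursive_sum([5, 18, 31, 13])
= 42 + 5 + recursive_sum([18, 31, 13])
= 42 + 5 + 18 + recursive_sum([31, 13])
= 42 + 5 + 18 + 31 + recursive_sum([13])
= 42 + 5 + 18 + 31 + 13 + recursive_sum([])
= 42 + 5 + 18 + 31 + 13 + 0
= 109


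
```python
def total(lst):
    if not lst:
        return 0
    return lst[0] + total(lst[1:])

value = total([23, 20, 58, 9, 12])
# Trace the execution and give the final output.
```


total([23, 20, 58, 9, 12])
= 23 + total([20, 58, 9, 12])
= 23 + 20 + total([58, 9, 12])
= 23 + 20 + 58 + total([9, 12])
= 23 + 20 + 58 + 9 + total([12])
= 23 + 20 + 58 + 9 + 12 + total([])
= 23 + 20 + 58 + 9 + 12 + 0
= 122


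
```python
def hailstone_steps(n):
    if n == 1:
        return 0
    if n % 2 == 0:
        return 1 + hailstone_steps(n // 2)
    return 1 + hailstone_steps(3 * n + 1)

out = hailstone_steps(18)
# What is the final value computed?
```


hailstone_steps(18)
18 is even -> hailstone_steps(9)
9 is odd -> 3*9+1 = 28 -> hailstone_steps(28)
28 is even -> hailstone_steps(14)
14 is even -> hailstone_steps(7)
7 is odd -> 3*7+1 = 22 -> hailstone_steps(22)
22 is even -> hailstone_steps(11)
11 is odd -> 3*11+1 = 34 -> hailstone_steps(34)
34 is even -> hailstone_steps(17)
17 is odd -> 3*17+1 = 52 -> hailstone_steps(52)
52 is even -> hailstone_steps(26)
26 is even -> hailstone_steps(13)
13 is odd -> 3*13+1 = 40 -> hailstone_steps(40)
40 is even -> hailstone_steps(20)
20 is even -> hailstone_steps(10)
10 is even -> hailstone_steps(5)
5 is odd -> 3*5+1 = 16 -> hailstone_steps(16)
16 is even -> hailstone_steps(8)
8 is even -> hailstone_steps(4)
4 is even -> hailstone_steps(2)
2 is even -> hailstone_steps(1)
Reached 1 after 20 steps
= 20


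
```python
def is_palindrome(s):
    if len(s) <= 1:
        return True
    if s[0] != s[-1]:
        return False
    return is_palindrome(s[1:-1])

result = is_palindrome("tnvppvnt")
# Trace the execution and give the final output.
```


is_palindrome("tnvppvnt")
"tnvppvnt": s[0]='t' == s[-1]='t' -> is_palindrome("nvppvn")
"nvppvn": s[0]='n' == s[-1]='n' -> is_palindrome("vppv")
"vppv": s[0]='v' == s[-1]='v' -> is_palindrome("pp")
"pp": s[0]='p' == s[-1]='p' -> is_palindrome("")
"": len <= 1 -> True
= True


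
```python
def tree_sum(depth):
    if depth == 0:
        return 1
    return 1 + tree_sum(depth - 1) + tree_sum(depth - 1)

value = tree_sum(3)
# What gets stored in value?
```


tree_sum(3)
= 1 + tree_sum(2) + tree_sum(2)
= 1 + 2 * tree_sum(2)
tree_sum(k) = 2^(k+1) - 1
tree_sum(0) = 1
tree_sum(1) = 3
tree_sum(2) = 7
tree_sum(3) = 15
tree_sum(3) = 2^4 - 1 = 15


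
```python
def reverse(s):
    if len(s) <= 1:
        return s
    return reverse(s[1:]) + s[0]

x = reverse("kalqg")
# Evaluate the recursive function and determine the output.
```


reverse("kalqg")
= reverse("alqg") + "k"
= reverse("lqg") + "a" + "k"
= reverse("qg") + "l" + "a" + "k"
= reverse("g") + "q" + "l" + "a" + "k"
= "g" + "q" + "l" + "a" + "k"
= "gqlak"


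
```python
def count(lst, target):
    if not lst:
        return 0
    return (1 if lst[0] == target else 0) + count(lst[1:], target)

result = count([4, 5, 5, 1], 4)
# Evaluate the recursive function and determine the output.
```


count([4, 5, 5, 1], 4)
lst[0]=4 == 4: 1 + count([5, 5, 1], 4)
lst[0]=5 != 4: 0 + count([5, 1], 4)
lst[0]=5 != 4: 0 + count([1], 4)
lst[0]=1 != 4: 0 + count([], 4)
= 1


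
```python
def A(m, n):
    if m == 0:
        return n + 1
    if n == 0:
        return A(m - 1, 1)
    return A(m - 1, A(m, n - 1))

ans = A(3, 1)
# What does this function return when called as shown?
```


A(3, 1)
= A(2, A(3, 0))
First compute A(3, 0) = 5
= A(2, 5)
= 13


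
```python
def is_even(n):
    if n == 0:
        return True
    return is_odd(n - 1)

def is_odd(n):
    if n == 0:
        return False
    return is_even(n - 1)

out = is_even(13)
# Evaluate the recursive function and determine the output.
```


is_even(13)
= is_odd(12)
= is_even(11)
= is_odd(10)
= is_even(9)
= is_odd(8)
= is_even(7)
= is_odd(6)
= is_even(5)
= is_odd(4)
= is_even(3)
= is_odd(2)
= is_even(1)
= is_odd(0)
n == 0: return False
= False


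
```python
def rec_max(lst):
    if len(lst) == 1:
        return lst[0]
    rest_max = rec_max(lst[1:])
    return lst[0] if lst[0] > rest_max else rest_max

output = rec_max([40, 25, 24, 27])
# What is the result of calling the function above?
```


rec_max([40, 25, 24, 27])
= compare 40 with rec_max([25, 24, 27])
= compare 25 with rec_max([24, 27])
= compare 24 with rec_max([27])
Base: rec_max([27]) = 27
compare 24 with 27: max = 27
compare 25 with 27: max = 27
compare 40 with 27: max = 40
= 40


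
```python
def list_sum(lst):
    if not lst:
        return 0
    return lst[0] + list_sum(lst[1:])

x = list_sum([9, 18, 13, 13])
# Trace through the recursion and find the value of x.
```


list_sum([9, 18, 13, 13])
= 9 + list_sum([18, 13, 13])
= 9 + 18 + list_sum([13, 13])
= 9 + 18 + 13 + list_sum([13])
= 9 + 18 + 13 + 13 + list_sum([])
= 9 + 18 + 13 + 13 + 0
= 53


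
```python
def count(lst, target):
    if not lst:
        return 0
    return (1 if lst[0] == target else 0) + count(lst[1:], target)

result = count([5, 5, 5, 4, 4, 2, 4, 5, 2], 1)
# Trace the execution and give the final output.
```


count([5, 5, 5, 4, 4, 2, 4, 5, 2], 1)
lst[0]=5 != 1: 0 + count([5, 5, 4, 4, 2, 4, 5, 2], 1)
lst[0]=5 != 1: 0 + count([5, 4, 4, 2, 4, 5, 2], 1)
lst[0]=5 != 1: 0 + count([4, 4, 2, 4, 5, 2], 1)
lst[0]=4 != 1: 0 + count([4, 2, 4, 5, 2], 1)
lst[0]=4 != 1: 0 + count([2, 4, 5, 2], 1)
lst[0]=2 != 1: 0 + count([4, 5, 2], 1)
lst[0]=4 != 1: 0 + count([5, 2], 1)
lst[0]=5 != 1: 0 + count([2], 1)
lst[0]=2 != 1: 0 + count([], 1)
= 0


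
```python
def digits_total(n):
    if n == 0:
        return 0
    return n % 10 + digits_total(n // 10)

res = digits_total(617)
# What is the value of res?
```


digits_total(617)
= 7 + digits_total(61)
= 7 + 1 + digits_total(6)
= 7 + 1 + 6 + digits_total(0)
= 7 + 1 + 6 + 0
= 14


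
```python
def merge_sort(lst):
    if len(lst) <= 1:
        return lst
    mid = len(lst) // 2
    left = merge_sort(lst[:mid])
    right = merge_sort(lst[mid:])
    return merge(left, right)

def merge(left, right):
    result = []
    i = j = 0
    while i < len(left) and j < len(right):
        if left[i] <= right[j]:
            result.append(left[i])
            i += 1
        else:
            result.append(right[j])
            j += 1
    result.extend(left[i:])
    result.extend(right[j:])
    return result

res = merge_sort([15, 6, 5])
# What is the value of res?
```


merge_sort([15, 6, 5])
Split into [15] and [6, 5]
Left sorted: [15]
Right sorted: [5, 6]
Merge [15] and [5, 6]
= [5, 6, 15]


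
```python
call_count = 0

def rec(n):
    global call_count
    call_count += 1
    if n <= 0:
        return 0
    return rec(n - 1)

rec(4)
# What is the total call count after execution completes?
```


rec(4) calls rec(3) calls ... calls rec(0)
Total calls: 4 + 1 (for base case) = 5


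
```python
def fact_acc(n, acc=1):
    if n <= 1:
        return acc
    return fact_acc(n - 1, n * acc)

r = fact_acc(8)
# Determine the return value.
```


fact_acc(8, 1)
= fact_acc(7, 8 * 1) = fact_acc(7, 8)
= fact_acc(6, 7 * 8) = fact_acc(6, 56)
= fact_acc(5, 6 * 56) = fact_acc(5, 336)
= fact_acc(4, 5 * 336) = fact_acc(4, 1680)
= fact_acc(3, 4 * 1680) = fact_acc(3, 6720)
= fact_acc(2, 3 * 6720) = fact_acc(2, 20160)
= fact_acc(1, 2 * 20160) = fact_acc(1, 40320)
n <= 1, return acc = 40320


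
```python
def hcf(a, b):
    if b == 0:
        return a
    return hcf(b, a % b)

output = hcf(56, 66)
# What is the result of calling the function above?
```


hcf(56, 66)
= hcf(66, 56 % 66) = hcf(66, 56)
= hcf(56, 66 % 56) = hcf(56, 10)
= hcf(10, 56 % 10) = hcf(10, 6)
= hcf(6, 10 % 6) = hcf(6, 4)
= hcf(4, 6 % 4) = hcf(4, 2)
= hcf(2, 4 % 2) = hcf(2, 0)
b == 0, return a = 2


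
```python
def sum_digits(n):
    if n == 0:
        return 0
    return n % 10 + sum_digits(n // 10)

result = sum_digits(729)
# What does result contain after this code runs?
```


sum_digits(729)
= 9 + sum_digits(72)
= 9 + 2 + sum_digits(7)
= 9 + 2 + 7 + sum_digits(0)
= 9 + 2 + 7 + 0
= 18


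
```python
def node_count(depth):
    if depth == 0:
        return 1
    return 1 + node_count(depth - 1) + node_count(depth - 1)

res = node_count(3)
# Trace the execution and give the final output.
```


node_count(3)
= 1 + node_count(2) + node_count(2)
= 1 + 2 * node_count(2)
node_count(k) = 2^(k+1) - 1
node_count(0) = 1
node_count(1) = 3
node_count(2) = 7
node_count(3) = 15
node_count(3) = 2^4 - 1 = 15


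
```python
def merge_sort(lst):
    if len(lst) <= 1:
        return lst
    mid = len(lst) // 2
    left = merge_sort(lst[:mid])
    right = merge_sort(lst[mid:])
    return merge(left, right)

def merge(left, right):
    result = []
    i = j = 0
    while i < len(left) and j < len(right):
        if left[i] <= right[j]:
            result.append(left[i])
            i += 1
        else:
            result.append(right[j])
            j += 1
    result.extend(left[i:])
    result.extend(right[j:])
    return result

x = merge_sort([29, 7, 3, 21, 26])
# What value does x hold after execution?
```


merge_sort([29, 7, 3, 21, 26])
Split into [29, 7] and [3, 21, 26]
Left sorted: [7, 29]
Right sorted: [3, 21, 26]
Merge [7, 29] and [3, 21, 26]
= [3, 7, 21, 26, 29]


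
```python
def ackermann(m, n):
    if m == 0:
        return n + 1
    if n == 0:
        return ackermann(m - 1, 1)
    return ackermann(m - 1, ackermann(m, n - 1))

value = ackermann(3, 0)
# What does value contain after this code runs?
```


ackermann(3, 0)
n == 0: return ackermann(2, 1)
= ackermann(2, 1) = 5
= 5


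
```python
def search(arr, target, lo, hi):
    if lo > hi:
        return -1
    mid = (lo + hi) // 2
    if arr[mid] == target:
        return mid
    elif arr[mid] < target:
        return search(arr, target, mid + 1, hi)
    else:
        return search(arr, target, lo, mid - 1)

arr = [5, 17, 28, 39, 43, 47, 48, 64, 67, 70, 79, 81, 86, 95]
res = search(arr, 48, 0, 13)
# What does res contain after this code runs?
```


search(arr, 48, 0, 13)
lo=0, hi=13, mid=6, arr[mid]=48
arr[6] == 48, found at index 6
= 6


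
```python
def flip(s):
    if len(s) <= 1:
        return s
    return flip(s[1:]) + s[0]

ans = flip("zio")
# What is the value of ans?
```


flip("zio")
= flip("io") + "z"
= flip("o") + "i" + "z"
= "o" + "i" + "z"
= "oiz"


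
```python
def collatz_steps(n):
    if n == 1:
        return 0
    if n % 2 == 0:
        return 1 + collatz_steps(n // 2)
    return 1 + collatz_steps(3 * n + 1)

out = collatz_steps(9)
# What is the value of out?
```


collatz_steps(9)
9 is odd -> 3*9+1 = 28 -> collatz_steps(28)
28 is even -> collatz_steps(14)
14 is even -> collatz_steps(7)
7 is odd -> 3*7+1 = 22 -> collatz_steps(22)
22 is even -> collatz_steps(11)
11 is odd -> 3*11+1 = 34 -> collatz_steps(34)
34 is even -> collatz_steps(17)
17 is odd -> 3*17+1 = 52 -> collatz_steps(52)
52 is even -> collatz_steps(26)
26 is even -> collatz_steps(13)
13 is odd -> 3*13+1 = 40 -> collatz_steps(40)
40 is even -> collatz_steps(20)
20 is even -> collatz_steps(10)
10 is even -> collatz_steps(5)
5 is odd -> 3*5+1 = 16 -> collatz_steps(16)
16 is even -> collatz_steps(8)
8 is even -> collatz_steps(4)
4 is even -> collatz_steps(2)
2 is even -> collatz_steps(1)
Reached 1 after 19 steps
= 19


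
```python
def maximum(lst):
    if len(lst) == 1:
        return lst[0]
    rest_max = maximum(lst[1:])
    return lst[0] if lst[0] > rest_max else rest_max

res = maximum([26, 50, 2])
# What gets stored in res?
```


maximum([26, 50, 2])
= compare 26 with maximum([50, 2])
= compare 50 with maximum([2])
Base: maximum([2]) = 2
compare 50 with 2: max = 50
compare 26 with 50: max = 50
= 50


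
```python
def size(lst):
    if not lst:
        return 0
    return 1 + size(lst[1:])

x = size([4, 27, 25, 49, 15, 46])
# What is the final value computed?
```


size([4, 27, 25, 49, 15, 46])
= 1 + size([27, 25, 49, 15, 46])
= 1 + 1 + size([25, 49, 15, 46])
= 1 + 1 + 1 + size([49, 15, 46])
= 1 + 1 + 1 + 1 + size([15, 46])
= 1 + 1 + 1 + 1 + 1 + size([46])
= 1 + 1 + 1 + 1 + 1 + 1 + size([])
= 1 + 1 + 1 + 1 + 1 + 1 + 0
= 6


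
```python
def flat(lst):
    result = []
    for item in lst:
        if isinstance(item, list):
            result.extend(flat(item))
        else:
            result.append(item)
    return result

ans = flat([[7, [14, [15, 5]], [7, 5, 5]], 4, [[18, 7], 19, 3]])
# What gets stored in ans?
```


flat([[7, [14, [15, 5]], [7, 5, 5]], 4, [[18, 7], 19, 3]])
Processing each element:
  [7, [14, [15, 5]], [7, 5, 5]] is a list -> flat recursively -> [7, 14, 15, 5, 7, 5, 5]
  4 is not a list -> append 4
  [[18, 7], 19, 3] is a list -> flat recursively -> [18, 7, 19, 3]
= [7, 14, 15, 5, 7, 5, 5, 4, 18, 7, 19, 3]


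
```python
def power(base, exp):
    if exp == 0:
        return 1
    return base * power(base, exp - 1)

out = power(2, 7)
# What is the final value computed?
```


power(2, 7)
= 2 * power(2, 6)
= 2 * 2 * power(2, 5)
= 2 * 2 * 2 * power(2, 4)
= 2 * 2 * 2 * 2 * power(2, 3)
= 2 * 2 * 2 * 2 * 2 * power(2, 2)
= 2 * 2 * 2 * 2 * 2 * 2 * power(2, 1)
= 2 * 2 * 2 * 2 * 2 * 2 * 2 * power(2, 0)
= 2 * 2 * 2 * 2 * 2 * 2 * 2 * 1
= 128


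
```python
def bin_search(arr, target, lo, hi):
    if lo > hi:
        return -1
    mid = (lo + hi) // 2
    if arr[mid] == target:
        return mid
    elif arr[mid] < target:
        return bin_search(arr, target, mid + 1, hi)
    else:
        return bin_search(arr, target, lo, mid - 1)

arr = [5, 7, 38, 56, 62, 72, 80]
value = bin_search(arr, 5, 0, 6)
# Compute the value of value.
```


bin_search(arr, 5, 0, 6)
lo=0, hi=6, mid=3, arr[mid]=56
56 > 5, search left half
lo=0, hi=2, mid=1, arr[mid]=7
7 > 5, search left half
lo=0, hi=0, mid=0, arr[mid]=5
arr[0] == 5, found at index 0
= 0


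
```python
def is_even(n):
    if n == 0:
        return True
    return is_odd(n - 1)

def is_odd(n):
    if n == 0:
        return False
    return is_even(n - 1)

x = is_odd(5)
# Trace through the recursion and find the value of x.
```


is_odd(5)
= is_even(4)
= is_odd(3)
= is_even(2)
= is_odd(1)
= is_even(0)
n == 0: return True
= True


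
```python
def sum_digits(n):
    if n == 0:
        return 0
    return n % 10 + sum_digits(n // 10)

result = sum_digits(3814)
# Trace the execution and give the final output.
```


sum_digits(3814)
= 4 + sum_digits(381)
= 4 + 1 + sum_digits(38)
= 4 + 1 + 8 + sum_digits(3)
= 4 + 1 + 8 + 3 + sum_digits(0)
= 4 + 1 + 8 + 3 + 0
= 16


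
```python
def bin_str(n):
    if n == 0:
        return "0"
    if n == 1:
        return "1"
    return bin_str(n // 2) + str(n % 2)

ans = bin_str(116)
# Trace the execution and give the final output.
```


bin_str(116)
= bin_str(58) + "0"
= bin_str(29) + "0" + "0"
= bin_str(14) + "1" + "0" + "0"
= bin_str(7) + "0" + "1" + "0" + "0"
= bin_str(3) + "1" + "0" + "1" + "0" + "0"
= bin_str(1) + "1" + "1" + "0" + "1" + "0" + "0"
= "1" + "1" + "1" + "0" + "1" + "0" + "0"
= "1110100"


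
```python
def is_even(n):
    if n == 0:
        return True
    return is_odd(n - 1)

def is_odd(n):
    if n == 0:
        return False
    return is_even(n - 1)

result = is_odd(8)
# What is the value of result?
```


is_odd(8)
= is_even(7)
= is_odd(6)
= is_even(5)
= is_odd(4)
= is_even(3)
= is_odd(2)
= is_even(1)
= is_odd(0)
n == 0: return False
= False


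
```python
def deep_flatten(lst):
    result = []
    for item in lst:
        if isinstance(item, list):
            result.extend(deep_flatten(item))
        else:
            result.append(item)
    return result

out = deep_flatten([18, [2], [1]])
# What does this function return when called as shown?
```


deep_flatten([18, [2], [1]])
Processing each element:
  18 is not a list -> append 18
  [2] is a list -> deep_flatten recursively -> [2]
  [1] is a list -> deep_flatten recursively -> [1]
= [18, 2, 1]


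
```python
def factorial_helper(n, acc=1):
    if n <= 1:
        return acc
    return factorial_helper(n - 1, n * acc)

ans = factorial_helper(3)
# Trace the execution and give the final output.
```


factorial_helper(3, 1)
= factorial_helper(2, 3 * 1) = factorial_helper(2, 3)
= factorial_helper(1, 2 * 3) = factorial_helper(1, 6)
n <= 1, return acc = 6


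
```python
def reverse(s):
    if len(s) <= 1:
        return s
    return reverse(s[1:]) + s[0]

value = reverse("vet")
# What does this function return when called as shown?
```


reverse("vet")
= reverse("et") + "v"
= reverse("t") + "e" + "v"
= "t" + "e" + "v"
= "tev"


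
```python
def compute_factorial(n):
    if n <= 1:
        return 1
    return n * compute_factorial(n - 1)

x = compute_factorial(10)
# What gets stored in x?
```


compute_factorial(10)
= 10 * compute_factorial(9)
= 10 * 9 * compute_factorial(8)
= 10 * 9 * 8 * compute_factorial(7)
= 10 * 9 * 8 * 7 * compute_factorial(6)
= 10 * 9 * 8 * 7 * 6 * compute_factorial(5)
= 10 * 9 * 8 * 7 * 6 * 5 * compute_factorial(4)
= 10 * 9 * 8 * 7 * 6 * 5 * 4 * compute_factorial(3)
= 10 * 9 * 8 * 7 * 6 * 5 * 4 * 3 * compute_factorial(2)
= 10 * 9 * 8 * 7 * 6 * 5 * 4 * 3 * 2 * compute_factorial(1)
= 10 * 9 * 8 * 7 * 6 * 5 * 4 * 3 * 2 * 1
= 3628800


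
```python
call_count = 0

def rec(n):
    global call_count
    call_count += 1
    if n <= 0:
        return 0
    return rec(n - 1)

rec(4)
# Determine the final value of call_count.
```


rec(4) calls rec(3) calls ... calls rec(0)
Total calls: 4 + 1 (for base case) = 5


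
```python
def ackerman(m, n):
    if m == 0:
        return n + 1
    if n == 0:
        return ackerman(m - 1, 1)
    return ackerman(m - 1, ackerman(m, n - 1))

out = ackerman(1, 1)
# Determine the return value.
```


ackerman(1, 1)
= ackerman(0, ackerman(1, 0))
First compute ackerman(1, 0) = 2
= ackerman(0, 2)
= 3


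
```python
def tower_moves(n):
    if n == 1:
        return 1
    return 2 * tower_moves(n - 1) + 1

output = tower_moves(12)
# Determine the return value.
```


tower_moves(12)
= 2 * tower_moves(11) + 1
= 2 * (2 * tower_moves(10) + 1) + 1
= 2 * (2 * (2 * tower_moves(9) + 1) + 1) + 1
= 2 * (2 * (2 * (2 * tower_moves(8) + 1) + 1) + 1) + 1
= 2 * (2 * (2 * (2 * (2 * tower_moves(7) + 1) + 1) + 1) + 1) + 1
= 2 * (2 * (2 * (2 * (2 * (2 * tower_moves(6) + 1) + 1) + 1) + 1) + 1) + 1
= 2 * (2 * (2 * (2 * (2 * (2 * (2 * tower_moves(5) + 1) + 1) + 1) + 1) + 1) + 1) + 1
= 2 * (2 * (2 * (2 * (2 * (2 * (2 * (2 * tower_moves(4) + 1) + 1) + 1) + 1) + 1) + 1) + 1) + 1
= 2 * (2 * (2 * (2 * (2 * (2 * (2 * (2 * (2 * tower_moves(3) + 1) + 1) + 1) + 1) + 1) + 1) + 1) + 1) + 1
= 2 * (2 * (2 * (2 * (2 * (2 * (2 * (2 * (2 * (2 * tower_moves(2) + 1) + 1) + 1) + 1) + 1) + 1) + 1) + 1) + 1) + 1
= 2 * (2 * (2 * (2 * (2 * (2 * (2 * (2 * (2 * (2 * (2 * tower_moves(1) + 1) + 1) + 1) + 1) + 1) + 1) + 1) + 1) + 1) + 1) + 1
Now compute bottom-up:
tower_moves(1) = 1
tower_moves(2) = 2 * 1 + 1 = 3
tower_moves(3) = 2 * 3 + 1 = 7
tower_moves(4) = 2 * 7 + 1 = 15
tower_moves(5) = 2 * 15 + 1 = 31
tower_moves(6) = 2 * 31 + 1 = 63
tower_moves(7) = 2 * 63 + 1 = 127
tower_moves(8) = 2 * 127 + 1 = 255
tower_moves(9) = 2 * 255 + 1 = 511
tower_moves(10) = 2 * 511 + 1 = 1023
tower_moves(11) = 2 * 1023 + 1 = 2047
tower_moves(12) = 2 * 2047 + 1 = 4095
= 4095


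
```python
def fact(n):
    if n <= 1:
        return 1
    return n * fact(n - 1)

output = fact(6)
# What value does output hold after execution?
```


fact(6)
= 6 * fact(5)
= 6 * 5 * fact(4)
= 6 * 5 * 4 * fact(3)
= 6 * 5 * 4 * 3 * fact(2)
= 6 * 5 * 4 * 3 * 2 * fact(1)
= 6 * 5 * 4 * 3 * 2 * 1
= 720


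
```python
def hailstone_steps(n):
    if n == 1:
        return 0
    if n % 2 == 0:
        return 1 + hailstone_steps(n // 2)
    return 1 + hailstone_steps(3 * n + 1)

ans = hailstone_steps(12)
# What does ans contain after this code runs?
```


hailstone_steps(12)
12 is even -> hailstone_steps(6)
6 is even -> hailstone_steps(3)
3 is odd -> 3*3+1 = 10 -> hailstone_steps(10)
10 is even -> hailstone_steps(5)
5 is odd -> 3*5+1 = 16 -> hailstone_steps(16)
16 is even -> hailstone_steps(8)
8 is even -> hailstone_steps(4)
4 is even -> hailstone_steps(2)
2 is even -> hailstone_steps(1)
Reached 1 after 9 steps
= 9


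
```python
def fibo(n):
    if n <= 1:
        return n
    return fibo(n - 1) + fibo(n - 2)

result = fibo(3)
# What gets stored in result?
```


fibo(3)
= fibo(2) + fibo(1)
Computing bottom-up: fibo(0)=0, fibo(1)=1, fibo(2)=1, fibo(3)=2
= 2


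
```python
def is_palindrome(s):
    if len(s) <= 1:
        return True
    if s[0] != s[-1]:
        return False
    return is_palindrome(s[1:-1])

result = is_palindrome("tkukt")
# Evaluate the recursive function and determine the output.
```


is_palindrome("tkukt")
"tkukt": s[0]='t' == s[-1]='t' -> is_palindrome("kuk")
"kuk": s[0]='k' == s[-1]='k' -> is_palindrome("u")
"u": len <= 1 -> True
= True


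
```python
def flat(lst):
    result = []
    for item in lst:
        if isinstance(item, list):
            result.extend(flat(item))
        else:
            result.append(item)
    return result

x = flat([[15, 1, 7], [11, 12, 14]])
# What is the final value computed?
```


flat([[15, 1, 7], [11, 12, 14]])
Processing each element:
  [15, 1, 7] is a list -> flat recursively -> [15, 1, 7]
  [11, 12, 14] is a list -> flat recursively -> [11, 12, 14]
= [15, 1, 7, 11, 12, 14]


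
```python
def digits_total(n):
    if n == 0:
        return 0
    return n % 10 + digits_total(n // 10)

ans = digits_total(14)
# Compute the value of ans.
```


digits_total(14)
= 4 + digits_total(1)
= 4 + 1 + digits_total(0)
= 4 + 1 + 0
= 5


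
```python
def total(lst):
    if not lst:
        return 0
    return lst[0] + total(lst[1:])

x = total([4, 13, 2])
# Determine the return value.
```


total([4, 13, 2])
= 4 + total([13, 2])
= 4 + 13 + total([2])
= 4 + 13 + 2 + total([])
= 4 + 13 + 2 + 0
= 19


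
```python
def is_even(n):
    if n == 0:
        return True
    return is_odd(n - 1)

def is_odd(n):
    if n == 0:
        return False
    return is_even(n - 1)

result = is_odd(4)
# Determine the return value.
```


is_odd(4)
= is_even(3)
= is_odd(2)
= is_even(1)
= is_odd(0)
n == 0: return False
= False


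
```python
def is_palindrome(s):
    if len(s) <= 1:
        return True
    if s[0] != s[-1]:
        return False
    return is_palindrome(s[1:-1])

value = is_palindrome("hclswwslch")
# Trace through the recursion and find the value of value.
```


is_palindrome("hclswwslch")
"hclswwslch": s[0]='h' == s[-1]='h' -> is_palindrome("clswwslc")
"clswwslc": s[0]='c' == s[-1]='c' -> is_palindrome("lswwsl")
"lswwsl": s[0]='l' == s[-1]='l' -> is_palindrome("swws")
"swws": s[0]='s' == s[-1]='s' -> is_palindrome("ww")
"ww": s[0]='w' == s[-1]='w' -> is_palindrome("")
"": len <= 1 -> True
= True


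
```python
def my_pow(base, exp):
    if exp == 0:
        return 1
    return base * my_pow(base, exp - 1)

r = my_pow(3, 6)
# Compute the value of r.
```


my_pow(3, 6)
= 3 * my_pow(3, 5)
= 3 * 3 * my_pow(3, 4)
= 3 * 3 * 3 * my_pow(3, 3)
= 3 * 3 * 3 * 3 * my_pow(3, 2)
= 3 * 3 * 3 * 3 * 3 * my_pow(3, 1)
= 3 * 3 * 3 * 3 * 3 * 3 * my_pow(3, 0)
= 3 * 3 * 3 * 3 * 3 * 3 * 1
= 729


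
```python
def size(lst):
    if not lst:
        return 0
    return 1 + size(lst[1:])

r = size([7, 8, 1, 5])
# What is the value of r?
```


size([7, 8, 1, 5])
= 1 + size([8, 1, 5])
= 1 + 1 + size([1, 5])
= 1 + 1 + 1 + size([5])
= 1 + 1 + 1 + 1 + size([])
= 1 + 1 + 1 + 1 + 0
= 4


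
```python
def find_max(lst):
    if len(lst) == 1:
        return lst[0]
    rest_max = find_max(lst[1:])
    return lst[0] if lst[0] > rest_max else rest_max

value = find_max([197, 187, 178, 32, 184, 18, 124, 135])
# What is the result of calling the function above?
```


find_max([197, 187, 178, 32, 184, 18, 124, 135])
= compare 197 with find_max([187, 178, 32, 184, 18, 124, 135])
= compare 187 with find_max([178, 32, 184, 18, 124, 135])
= compare 178 with find_max([32, 184, 18, 124, 135])
= compare 32 with find_max([184, 18, 124, 135])
= compare 184 with find_max([18, 124, 135])
= compare 18 with find_max([124, 135])
= compare 124 with find_max([135])
Base: find_max([135]) = 135
compare 124 with 135: max = 135
compare 18 with 135: max = 135
compare 184 with 135: max = 184
compare 32 with 184: max = 184
compare 178 with 184: max = 184
compare 187 with 184: max = 187
compare 197 with 187: max = 197
= 197


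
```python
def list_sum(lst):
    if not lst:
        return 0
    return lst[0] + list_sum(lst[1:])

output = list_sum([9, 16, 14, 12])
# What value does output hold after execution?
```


list_sum([9, 16, 14, 12])
= 9 + list_sum([16, 14, 12])
= 9 + 16 + list_sum([14, 12])
= 9 + 16 + 14 + list_sum([12])
= 9 + 16 + 14 + 12 + list_sum([])
= 9 + 16 + 14 + 12 + 0
= 51


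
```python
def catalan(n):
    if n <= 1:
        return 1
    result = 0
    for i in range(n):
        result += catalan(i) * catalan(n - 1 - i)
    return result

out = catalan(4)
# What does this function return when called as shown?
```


catalan(4)
= sum of catalan(i) * catalan(4-1-i) for i in 0..3
First compute sub-values bottom-up:
  catalan(0) = 1, catalan(1) = 1
  catalan(2) = 1*1 + 1*1 = 2
  catalan(3) = 1*2 + 1*1 + 2*1 = 5
Now catalan(4):
  catalan(0)*catalan(3) = 1*5 = 5
  catalan(1)*catalan(2) = 1*2 = 2
  catalan(2)*catalan(1) = 2*1 = 2
  catalan(3)*catalan(0) = 5*1 = 5
= 5 + 2 + 2 + 5
= 14


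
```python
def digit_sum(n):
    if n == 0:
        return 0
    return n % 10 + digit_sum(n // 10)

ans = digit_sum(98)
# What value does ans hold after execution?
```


digit_sum(98)
= 8 + digit_sum(9)
= 8 + 9 + digit_sum(0)
= 8 + 9 + 0
= 17


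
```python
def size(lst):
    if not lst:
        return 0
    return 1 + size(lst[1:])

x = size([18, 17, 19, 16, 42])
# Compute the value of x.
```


size([18, 17, 19, 16, 42])
= 1 + size([17, 19, 16, 42])
= 1 + 1 + size([19, 16, 42])
= 1 + 1 + 1 + size([16, 42])
= 1 + 1 + 1 + 1 + size([42])
= 1 + 1 + 1 + 1 + 1 + size([])
= 1 + 1 + 1 + 1 + 1 + 0
= 5


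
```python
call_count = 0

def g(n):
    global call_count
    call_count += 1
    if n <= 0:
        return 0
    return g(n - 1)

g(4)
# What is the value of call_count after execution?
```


g(4) calls g(3) calls ... calls g(0)
Total calls: 4 + 1 (for base case) = 5


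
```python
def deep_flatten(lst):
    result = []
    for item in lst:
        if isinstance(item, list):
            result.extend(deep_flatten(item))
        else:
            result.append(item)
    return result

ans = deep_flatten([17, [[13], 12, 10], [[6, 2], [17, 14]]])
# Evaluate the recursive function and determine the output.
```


deep_flatten([17, [[13], 12, 10], [[6, 2], [17, 14]]])
Processing each element:
  17 is not a list -> append 17
  [[13], 12, 10] is a list -> deep_flatten recursively -> [13, 12, 10]
  [[6, 2], [17, 14]] is a list -> deep_flatten recursively -> [6, 2, 17, 14]
= [17, 13, 12, 10, 6, 2, 17, 14]


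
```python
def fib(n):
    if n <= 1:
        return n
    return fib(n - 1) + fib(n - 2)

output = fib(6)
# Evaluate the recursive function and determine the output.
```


fib(6)
= fib(5) + fib(4)
= (fib(4) + fib(3)) + fib(4)
Computing bottom-up: fib(0)=0, fib(1)=1, fib(2)=1, fib(3)=2, fib(4)=3, fib(5)=5, fib(6)=8
= 8


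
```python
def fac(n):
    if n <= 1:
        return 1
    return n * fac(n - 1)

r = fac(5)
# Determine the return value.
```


fac(5)
= 5 * fac(4)
= 5 * 4 * fac(3)
= 5 * 4 * 3 * fac(2)
= 5 * 4 * 3 * 2 * fac(1)
= 5 * 4 * 3 * 2 * 1
= 120


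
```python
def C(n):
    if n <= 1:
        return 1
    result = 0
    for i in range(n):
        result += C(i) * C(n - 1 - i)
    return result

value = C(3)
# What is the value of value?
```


C(3)
= sum of C(i) * C(3-1-i) for i in 0..2
First compute sub-values bottom-up:
  C(0) = 1, C(1) = 1
  C(2) = 1*1 + 1*1 = 2
Now C(3):
  C(0)*C(2) = 1*2 = 2
  C(1)*C(1) = 1*1 = 1
  C(2)*C(0) = 2*1 = 2
= 2 + 1 + 2
= 5


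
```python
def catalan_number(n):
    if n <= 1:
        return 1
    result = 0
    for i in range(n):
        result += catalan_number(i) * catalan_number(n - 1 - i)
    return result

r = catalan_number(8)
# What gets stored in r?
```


catalan_number(8)
= sum of catalan_number(i) * catalan_number(8-1-i) for i in 0..7
First compute sub-values bottom-up:
  catalan_number(0) = 1, catalan_number(1) = 1
  catalan_number(2) = 1*1 + 1*1 = 2
  catalan_number(3) = 1*2 + 1*1 + 2*1 = 5
  catalan_number(4) = 1*5 + 1*2 + 2*1 + 5*1 = 14
  catalan_number(5) = 1*14 + 1*5 + 2*2 + 5*1 + 14*1 = 42
  catalan_number(6) = 1*42 + 1*14 + 2*5 + 5*2 + 14*1 + 42*1 = 132
  catalan_number(7) = 1*132 + 1*42 + 2*14 + 5*5 + 14*2 + 42*1 + 132*1 = 429
Now catalan_number(8):
  catalan_number(0)*catalan_number(7) = 1*429 = 429
  catalan_number(1)*catalan_number(6) = 1*132 = 132
  catalan_number(2)*catalan_number(5) = 2*42 = 84
  catalan_number(3)*catalan_number(4) = 5*14 = 70
  catalan_number(4)*catalan_number(3) = 14*5 = 70
  catalan_number(5)*catalan_number(2) = 42*2 = 84
  catalan_number(6)*catalan_number(1) = 132*1 = 132
  catalan_number(7)*catalan_number(0) = 429*1 = 429
= 429 + 132 + 84 + 70 + 70 + 84 + 132 + 429
= 1430


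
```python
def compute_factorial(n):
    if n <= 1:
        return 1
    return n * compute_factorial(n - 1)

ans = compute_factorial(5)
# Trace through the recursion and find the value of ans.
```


compute_factorial(5)
= 5 * compute_factorial(4)
= 5 * 4 * compute_factorial(3)
= 5 * 4 * 3 * compute_factorial(2)
= 5 * 4 * 3 * 2 * compute_factorial(1)
= 5 * 4 * 3 * 2 * 1
= 120
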